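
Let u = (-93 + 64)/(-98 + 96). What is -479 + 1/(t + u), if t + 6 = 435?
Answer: -424871/887 ≈ -479.00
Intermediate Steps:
t = 429 (t = -6 + 435 = 429)
u = 29/2 (u = -29/(-2) = -29*(-1/2) = 29/2 ≈ 14.500)
-479 + 1/(t + u) = -479 + 1/(429 + 29/2) = -479 + 1/(887/2) = -479 + 2/887 = -424871/887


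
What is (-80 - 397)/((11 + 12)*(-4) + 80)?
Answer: 159/4 ≈ 39.750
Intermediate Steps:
(-80 - 397)/((11 + 12)*(-4) + 80) = -477/(23*(-4) + 80) = -477/(-92 + 80) = -477/(-12) = -477*(-1/12) = 159/4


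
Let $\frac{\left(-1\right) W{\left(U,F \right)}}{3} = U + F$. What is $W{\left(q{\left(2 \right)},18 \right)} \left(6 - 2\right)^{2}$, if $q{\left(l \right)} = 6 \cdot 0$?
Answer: $-864$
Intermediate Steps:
$q{\left(l \right)} = 0$
$W{\left(U,F \right)} = - 3 F - 3 U$ ($W{\left(U,F \right)} = - 3 \left(U + F\right) = - 3 \left(F + U\right) = - 3 F - 3 U$)
$W{\left(q{\left(2 \right)},18 \right)} \left(6 - 2\right)^{2} = \left(\left(-3\right) 18 - 0\right) \left(6 - 2\right)^{2} = \left(-54 + 0\right) 4^{2} = \left(-54\right) 16 = -864$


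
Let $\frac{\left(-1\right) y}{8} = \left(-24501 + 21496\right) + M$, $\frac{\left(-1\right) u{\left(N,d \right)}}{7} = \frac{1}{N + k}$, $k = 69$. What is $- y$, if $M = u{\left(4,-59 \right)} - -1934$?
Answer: $- \frac{625520}{73} \approx -8568.8$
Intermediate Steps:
$u{\left(N,d \right)} = - \frac{7}{69 + N}$ ($u{\left(N,d \right)} = - \frac{7}{N + 69} = - \frac{7}{69 + N}$)
$M = \frac{141175}{73}$ ($M = - \frac{7}{69 + 4} - -1934 = - \frac{7}{73} + 1934 = \frac{141175}{73} \approx 1933.9$)
$y = \frac{625520}{73}$ ($y = - 8 \left(\left(-24501 + 21496\right) + \frac{141175}{73}\right) = - 8 \left(-3005 + \frac{141175}{73}\right) = \left(-8\right) \left(- \frac{78190}{73}\right) = \frac{625520}{73} \approx 8568.8$)
$- y = \left(-1\right) \frac{625520}{73} = - \frac{625520}{73}$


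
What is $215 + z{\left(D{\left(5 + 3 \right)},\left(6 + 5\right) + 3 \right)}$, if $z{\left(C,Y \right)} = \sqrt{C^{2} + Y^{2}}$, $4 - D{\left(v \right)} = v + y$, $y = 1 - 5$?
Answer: $229$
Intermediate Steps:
$y = -4$ ($y = 1 - 5 = -4$)
$D{\left(v \right)} = 8 - v$ ($D{\left(v \right)} = 4 - \left(v - 4\right) = 4 - \left(-4 + v\right) = 8 - v$)
$215 + z{\left(D{\left(5 + 3 \right)},\left(6 + 5\right) + 3 \right)} = 215 + \sqrt{\left(8 - \left(5 + 3\right)\right)^{2} + \left(\left(6 + 5\right) + 3\right)^{2}} = 215 + \sqrt{\left(8 - 8\right)^{2} + \left(11 + 3\right)^{2}} = 215 + \sqrt{\left(8 - 8\right)^{2} + 14^{2}} = 215 + \sqrt{0^{2} + 196} = 215 + \sqrt{0 + 196} = 215 + \sqrt{196} = 215 + 14 = 229$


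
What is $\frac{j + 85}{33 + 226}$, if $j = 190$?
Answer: $\frac{275}{259} \approx 1.0618$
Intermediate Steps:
$\frac{j + 85}{33 + 226} = \frac{190 + 85}{33 + 226} = \frac{275}{259}$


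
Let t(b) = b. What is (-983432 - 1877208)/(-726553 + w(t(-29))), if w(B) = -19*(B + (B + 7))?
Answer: 178790/45349 ≈ 3.9425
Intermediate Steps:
w(B) = -133 - 38*B (w(B) = -19*(B + (7 + B)) = -19*(7 + 2*B) = -133 - 38*B)
(-983432 - 1877208)/(-726553 + w(t(-29))) = (-983432 - 1877208)/(-726553 + (-133 - 38*(-29))) = -2860640/(-726553 + (-133 + 1102)) = -2860640/(-726553 + 969) = -2860640/(-725584) = -2860640*(-1/725584) = 178790/45349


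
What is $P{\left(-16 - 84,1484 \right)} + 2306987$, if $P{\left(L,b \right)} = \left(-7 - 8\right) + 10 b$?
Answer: $2321812$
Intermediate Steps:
$P{\left(L,b \right)} = -15 + 10 b$ ($P{\left(L,b \right)} = \left(-7 - 8\right) + 10 b = -15 + 10 b$)
$P{\left(-16 - 84,1484 \right)} + 2306987 = \left(-15 + 10 \cdot 1484\right) + 2306987 = \left(-15 + 14840\right) + 2306987 = 14825 + 2306987 = 2321812$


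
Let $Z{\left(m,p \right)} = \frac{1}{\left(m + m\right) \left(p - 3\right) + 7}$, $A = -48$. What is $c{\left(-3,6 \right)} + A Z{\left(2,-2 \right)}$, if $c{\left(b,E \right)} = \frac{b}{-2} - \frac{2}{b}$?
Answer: $\frac{457}{78} \approx 5.859$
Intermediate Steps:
$c{\left(b,E \right)} = - \frac{2}{b} - \frac{b}{2}$ ($c{\left(b,E \right)} = b \left(- \frac{1}{2}\right) - \frac{2}{b} = - \frac{b}{2} - \frac{2}{b} = - \frac{2}{b} - \frac{b}{2}$)
$Z{\left(m,p \right)} = \frac{1}{7 + 2 m \left(-3 + p\right)}$ ($Z{\left(m,p \right)} = \frac{1}{2 m \left(-3 + p\right) + 7} = \frac{1}{7 + 2 m \left(-3 + p\right)}$)
$c{\left(-3,6 \right)} + A Z{\left(2,-2 \right)} = \left(- \frac{2}{-3} - - \frac{3}{2}\right) - \frac{48}{7 - 12 + 2 \cdot 2 \left(-2\right)} = \left(\left(-2\right) \left(- \frac{1}{3}\right) + \frac{3}{2}\right) - \frac{48}{7 - 12 - 8} = \left(\frac{2}{3} + \frac{3}{2}\right) - \frac{48}{-13} = \frac{13}{6} - - \frac{48}{13} = \frac{13}{6} + \frac{48}{13} = \frac{457}{78}$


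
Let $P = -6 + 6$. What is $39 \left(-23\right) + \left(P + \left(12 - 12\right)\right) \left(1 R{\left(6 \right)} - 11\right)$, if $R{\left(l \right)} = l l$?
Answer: $-897$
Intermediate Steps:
$R{\left(l \right)} = l^{2}$
$P = 0$
$39 \left(-23\right) + \left(P + \left(12 - 12\right)\right) \left(1 R{\left(6 \right)} - 11\right) = 39 \left(-23\right) + \left(0 + \left(12 - 12\right)\right) \left(1 \cdot 6^{2} - 11\right) = -897 + \left(0 + 0\right) \left(1 \cdot 36 - 11\right) = -897 + 0 \left(36 - 11\right) = -897 + 0 \cdot 25 = -897 + 0 = -897$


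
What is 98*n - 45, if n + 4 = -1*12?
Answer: -1613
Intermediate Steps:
n = -16 (n = -4 - 1*12 = -4 - 12 = -16)
98*n - 45 = 98*(-16) - 45 = -1568 - 45 = -1613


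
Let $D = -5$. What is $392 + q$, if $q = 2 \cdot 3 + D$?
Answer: $393$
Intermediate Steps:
$q = 1$ ($q = 2 \cdot 3 - 5 = 6 - 5 = 1$)
$392 + q = 392 + 1 = 393$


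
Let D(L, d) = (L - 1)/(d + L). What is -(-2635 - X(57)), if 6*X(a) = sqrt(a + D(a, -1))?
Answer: 2635 + sqrt(58)/6 ≈ 2636.3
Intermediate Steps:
D(L, d) = (-1 + L)/(L + d)
X(a) = sqrt(1 + a)/6 (X(a) = sqrt(a + (-1 + a)/(a - 1))/6 = sqrt(a + (-1 + a)/(-1 + a))/6 = sqrt(a + 1)/6 = sqrt(1 + a)/6)
-(-2635 - X(57)) = -(-2635 - sqrt(1 + 57)/6) = -(-2635 - sqrt(58)/6) = 2635 + sqrt(58)/6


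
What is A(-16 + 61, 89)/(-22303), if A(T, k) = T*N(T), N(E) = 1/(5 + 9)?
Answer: -45/312242 ≈ -0.00014412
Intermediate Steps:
N(E) = 1/14
A(T, k) = T/14 (A(T, k) = T*(1/14) = T/14)
A(-16 + 61, 89)/(-22303) = ((-16 + 61)/14)/(-22303) = ((1/14)*45)*(-1/22303) = (45/14)*(-1/22303) = -45/312242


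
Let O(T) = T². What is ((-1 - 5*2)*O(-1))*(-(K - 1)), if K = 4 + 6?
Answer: 99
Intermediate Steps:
K = 10
((-1 - 5*2)*O(-1))*(-(K - 1)) = ((-1 - 5*2)*(-1)²)*(-(10 - 1)) = ((-1 - 10)*1)*(-1*9) = -11*1*(-9) = -11*(-9) = 99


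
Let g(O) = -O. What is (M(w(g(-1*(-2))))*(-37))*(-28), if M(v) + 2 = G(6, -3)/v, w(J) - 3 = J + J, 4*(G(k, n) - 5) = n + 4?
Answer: -7511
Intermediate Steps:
G(k, n) = 6 + n/4 (G(k, n) = 5 + (n + 4)/4 = 5 + (4 + n)/4 = 5 + (1 + n/4) = 6 + n/4)
w(J) = 3 + 2*J (w(J) = 3 + (J + J) = 3 + 2*J)
M(v) = -2 + 21/(4*v) (M(v) = -2 + (6 + (¼)*(-3))/v = -2 + (6 - ¾)/v = -2 + 21/(4*v))
(M(w(g(-1*(-2))))*(-37))*(-28) = ((-2 + 21/(4*(3 + 2*(-(-1)*(-2)))))*(-37))*(-28) = ((-2 + 21/(4*(3 + 2*(-1*2))))*(-37))*(-28) = ((-2 + 21/(4*(3 + 2*(-2))))*(-37))*(-28) = ((-2 + 21/(4*(3 - 4)))*(-37))*(-28) = ((-2 + (21/4)/(-1))*(-37))*(-28) = ((-2 + (21/4)*(-1))*(-37))*(-28) = ((-2 - 21/4)*(-37))*(-28) = -29/4*(-37)*(-28) = (1073/4)*(-28) = -7511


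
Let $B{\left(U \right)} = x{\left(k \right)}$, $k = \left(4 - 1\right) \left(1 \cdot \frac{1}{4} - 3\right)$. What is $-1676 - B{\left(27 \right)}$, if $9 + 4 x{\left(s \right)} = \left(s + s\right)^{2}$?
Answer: $- \frac{27869}{16} \approx -1741.8$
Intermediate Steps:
$k = - \frac{33}{4}$ ($k = 3 \left(1 \cdot \frac{1}{4} - 3\right) = 3 \left(\frac{1}{4} - 3\right) = 3 \left(- \frac{11}{4}\right) = - \frac{33}{4} \approx -8.25$)
$x{\left(s \right)} = - \frac{9}{4} + s^{2}$ ($x{\left(s \right)} = - \frac{9}{4} + \frac{\left(s + s\right)^{2}}{4} = - \frac{9}{4} + \frac{\left(2 s\right)^{2}}{4} = - \frac{9}{4} + \frac{4 s^{2}}{4} = - \frac{9}{4} + s^{2}$)
$B{\left(U \right)} = \frac{1053}{16}$ ($B{\left(U \right)} = - \frac{9}{4} + \left(- \frac{33}{4}\right)^{2} = - \frac{9}{4} + \frac{1089}{16} = \frac{1053}{16}$)
$-1676 - B{\left(27 \right)} = -1676 - \frac{1053}{16} = - \frac{27869}{16}$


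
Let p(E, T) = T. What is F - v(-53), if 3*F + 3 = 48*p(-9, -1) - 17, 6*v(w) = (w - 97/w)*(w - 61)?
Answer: -158188/159 ≈ -994.89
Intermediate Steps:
v(w) = (-61 + w)*(w - 97/w)/6 (v(w) = ((w - 97/w)*(w - 61))/6 = ((w - 97/w)*(-61 + w))/6 = ((-61 + w)*(w - 97/w))/6 = (-61 + w)*(w - 97/w)/6)
F = -68/3 (F = -1 + (48*(-1) - 17)/3 = -1 + (-48 - 17)/3 = -1 + (⅓)*(-65) = -1 - 65/3 = -68/3 ≈ -22.667)
F - v(-53) = -68/3 - (5917 - 1*(-53)*(97 - 1*(-53)² + 61*(-53)))/(6*(-53)) = -68/3 - (-1)*(5917 - 1*(-53)*(97 - 1*2809 - 3233))/(6*53) = -68/3 - (-1)*(5917 - 1*(-53)*(97 - 2809 - 3233))/(6*53) = -68/3 - (-1)*(5917 - 1*(-53)*(-5945))/(6*53) = -68/3 - (-1)*(5917 - 315085)/(6*53) = -68/3 - (-1)*(-309168)/(6*53) = -68/3 - 1*51528/53 = -68/3 - 51528/53 = -158188/159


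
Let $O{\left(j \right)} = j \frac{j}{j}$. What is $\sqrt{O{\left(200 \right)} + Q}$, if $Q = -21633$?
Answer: $i \sqrt{21433} \approx 146.4 i$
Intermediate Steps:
$O{\left(j \right)} = j$ ($O{\left(j \right)} = j 1 = j$)
$\sqrt{O{\left(200 \right)} + Q} = \sqrt{200 - 21633} = \sqrt{-21433} = i \sqrt{21433}$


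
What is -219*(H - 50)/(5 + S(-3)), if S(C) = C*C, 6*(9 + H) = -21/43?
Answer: 1112739/1204 ≈ 924.20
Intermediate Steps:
H = -781/86 (H = -9 + (-21/43)/6 = -9 + (-21*1/43)/6 = -9 + (⅙)*(-21/43) = -9 - 7/86 = -781/86 ≈ -9.0814)
S(C) = C²
-219*(H - 50)/(5 + S(-3)) = -219*(-781/86 - 50)/(5 + (-3)²) = -(-1112739)/(86*(5 + 9)) = -(-1112739)/(86*14) = -219*(-5081/1204) = 1112739/1204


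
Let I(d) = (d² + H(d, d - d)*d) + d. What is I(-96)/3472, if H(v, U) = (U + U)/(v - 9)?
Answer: 570/217 ≈ 2.6267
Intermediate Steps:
H(v, U) = 2*U/(-9 + v) (H(v, U) = (2*U)/(-9 + v) = 2*U/(-9 + v))
I(d) = d + d² (I(d) = (d² + (2*(d - d)/(-9 + d))*d) + d = (d² + (2*0/(-9 + d))*d) + d = (d² + 0*d) + d = (d² + 0) + d = d² + d = d + d²)
I(-96)/3472 = -96*(1 - 96)/3472 = -96*(-95)*(1/3472) = 9120*(1/3472) = 570/217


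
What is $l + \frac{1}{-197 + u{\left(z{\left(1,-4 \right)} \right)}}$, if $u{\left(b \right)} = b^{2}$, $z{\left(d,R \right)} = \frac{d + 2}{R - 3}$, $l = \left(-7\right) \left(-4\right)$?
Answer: $\frac{269983}{9644} \approx 27.995$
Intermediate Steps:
$l = 28$
$z{\left(d,R \right)} = \frac{2 + d}{-3 + R}$
$l + \frac{1}{-197 + u{\left(z{\left(1,-4 \right)} \right)}} = 28 + \frac{1}{-197 + \left(\frac{2 + 1}{-3 - 4}\right)^{2}} = 28 + \frac{1}{-197 + \left(\frac{1}{-7} \cdot 3\right)^{2}} = 28 + \frac{1}{-197 + \left(\left(- \frac{1}{7}\right) 3\right)^{2}} = 28 + \frac{1}{-197 + \left(- \frac{3}{7}\right)^{2}} = 28 + \frac{1}{-197 + \frac{9}{49}} = 28 + \frac{1}{- \frac{9644}{49}} = 28 - \frac{49}{9644} = \frac{269983}{9644}$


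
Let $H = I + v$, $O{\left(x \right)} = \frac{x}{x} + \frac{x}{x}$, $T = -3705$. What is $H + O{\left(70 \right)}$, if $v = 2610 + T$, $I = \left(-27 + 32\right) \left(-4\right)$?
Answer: $-1113$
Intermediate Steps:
$O{\left(x \right)} = 2$ ($O{\left(x \right)} = 1 + 1 = 2$)
$I = -20$ ($I = 5 \left(-4\right) = -20$)
$v = -1095$ ($v = 2610 - 3705 = -1095$)
$H = -1115$ ($H = -20 - 1095 = -1115$)
$H + O{\left(70 \right)} = -1115 + 2 = -1113$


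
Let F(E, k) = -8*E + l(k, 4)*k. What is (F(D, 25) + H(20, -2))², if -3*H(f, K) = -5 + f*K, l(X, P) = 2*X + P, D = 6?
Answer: 1734489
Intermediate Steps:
l(X, P) = P + 2*X
F(E, k) = -8*E + k*(4 + 2*k) (F(E, k) = -8*E + (4 + 2*k)*k = -8*E + k*(4 + 2*k))
H(f, K) = 5/3 - K*f/3 (H(f, K) = -(-5 + f*K)/3 = -(-5 + K*f)/3 = 5/3 - K*f/3)
(F(D, 25) + H(20, -2))² = ((-8*6 + 2*25*(2 + 25)) + (5/3 - ⅓*(-2)*20))² = ((-48 + 2*25*27) + (5/3 + 40/3))² = ((-48 + 1350) + 15)² = (1302 + 15)² = 1317² = 1734489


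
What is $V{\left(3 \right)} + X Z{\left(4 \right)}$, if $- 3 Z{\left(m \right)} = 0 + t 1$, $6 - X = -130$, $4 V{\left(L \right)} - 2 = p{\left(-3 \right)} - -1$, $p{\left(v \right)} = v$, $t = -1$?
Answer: $\frac{136}{3} \approx 45.333$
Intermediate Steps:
$V{\left(L \right)} = 0$ ($V{\left(L \right)} = \frac{1}{2} + \frac{-3 - -1}{4} = \frac{1}{2} + \frac{-3 + 1}{4} = \frac{1}{2} + \frac{1}{4} \left(-2\right) = \frac{1}{2} - \frac{1}{2} = 0$)
$X = 136$ ($X = 6 - -130 = 6 + 130 = 136$)
$Z{\left(m \right)} = \frac{1}{3}$ ($Z{\left(m \right)} = - \frac{0 - 1}{3} = \left(- \frac{1}{3}\right) \left(-1\right) = \frac{1}{3}$)
$V{\left(3 \right)} + X Z{\left(4 \right)} = 0 + 136 \cdot \frac{1}{3} = 0 + \frac{136}{3} = \frac{136}{3}$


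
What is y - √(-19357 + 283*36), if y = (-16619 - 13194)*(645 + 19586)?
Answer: -603146803 - I*√9169 ≈ -6.0315e+8 - 95.755*I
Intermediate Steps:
y = -603146803 (y = -29813*20231 = -603146803)
y - √(-19357 + 283*36) = -603146803 - √(-19357 + 283*36) = -603146803 - √(-19357 + 10188) = -603146803 - √(-9169) = -603146803 - I*√9169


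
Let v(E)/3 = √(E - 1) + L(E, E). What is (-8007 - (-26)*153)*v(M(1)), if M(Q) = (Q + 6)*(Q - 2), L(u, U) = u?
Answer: 84609 - 24174*I*√2 ≈ 84609.0 - 34187.0*I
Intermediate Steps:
M(Q) = (-2 + Q)*(6 + Q) (M(Q) = (6 + Q)*(-2 + Q) = (-2 + Q)*(6 + Q))
v(E) = 3*E + 3*√(-1 + E) (v(E) = 3*(√(E - 1) + E) = 3*(√(-1 + E) + E) = 3*(E + √(-1 + E)) = 3*E + 3*√(-1 + E))
(-8007 - (-26)*153)*v(M(1)) = (-8007 - (-26)*153)*(3*(-12 + 1² + 4*1) + 3*√(-1 + (-12 + 1² + 4*1))) = (-8007 - 1*(-3978))*(3*(-12 + 1 + 4) + 3*√(-1 + (-12 + 1 + 4))) = (-8007 + 3978)*(3*(-7) + 3*√(-1 - 7)) = -4029*(-21 + 3*√(-8)) = -4029*(-21 + 3*(2*I*√2)) = -4029*(-21 + 6*I*√2) = 84609 - 24174*I*√2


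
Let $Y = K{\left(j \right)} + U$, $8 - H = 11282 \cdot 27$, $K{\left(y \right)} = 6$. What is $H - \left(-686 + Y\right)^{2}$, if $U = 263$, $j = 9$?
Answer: $-478495$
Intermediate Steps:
$H = -304606$ ($H = 8 - 11282 \cdot 27 = 8 - 304614 = -304606$)
$Y = 269$ ($Y = 6 + 263 = 269$)
$H - \left(-686 + Y\right)^{2} = -304606 - \left(-686 + 269\right)^{2} = -304606 - \left(-417\right)^{2} = -304606 - 173889 = -478495$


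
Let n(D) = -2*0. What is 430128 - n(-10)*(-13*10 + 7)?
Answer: 430128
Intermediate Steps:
n(D) = 0
430128 - n(-10)*(-13*10 + 7) = 430128 - 0*(-13*10 + 7) = 430128 - 0*(-130 + 7) = 430128 - 0*(-123) = 430128 - 1*0 = 430128 + 0 = 430128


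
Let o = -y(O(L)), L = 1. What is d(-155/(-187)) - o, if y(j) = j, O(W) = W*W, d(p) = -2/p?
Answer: -219/155 ≈ -1.4129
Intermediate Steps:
O(W) = W²
o = -1 (o = -1*1² = -1*1 = -1)
d(-155/(-187)) - o = -2/((-155/(-187))) - 1*(-1) = -2/((-155*(-1/187))) + 1 = -2/155/187 + 1 = -2*187/155 + 1 = -374/155 + 1 = -219/155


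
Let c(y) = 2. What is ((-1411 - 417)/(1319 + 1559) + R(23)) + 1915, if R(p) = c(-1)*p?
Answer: 2820965/1439 ≈ 1960.4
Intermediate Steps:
R(p) = 2*p
((-1411 - 417)/(1319 + 1559) + R(23)) + 1915 = ((-1411 - 417)/(1319 + 1559) + 2*23) + 1915 = (-1828/2878 + 46) + 1915 = (-1828*1/2878 + 46) + 1915 = (-914/1439 + 46) + 1915 = 65280/1439 + 1915 = 2820965/1439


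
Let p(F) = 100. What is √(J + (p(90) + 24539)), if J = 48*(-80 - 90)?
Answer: 3*√1831 ≈ 128.37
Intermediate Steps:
J = -8160 (J = 48*(-170) = -8160)
√(J + (p(90) + 24539)) = √(-8160 + (100 + 24539)) = √(-8160 + 24639) = √16479 = 3*√1831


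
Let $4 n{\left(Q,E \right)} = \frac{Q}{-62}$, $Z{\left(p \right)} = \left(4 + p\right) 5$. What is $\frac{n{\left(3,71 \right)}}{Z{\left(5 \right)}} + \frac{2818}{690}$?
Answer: $\frac{349409}{85560} \approx 4.0838$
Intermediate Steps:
$Z{\left(p \right)} = 20 + 5 p$
$n{\left(Q,E \right)} = - \frac{Q}{248}$ ($n{\left(Q,E \right)} = \frac{Q \frac{1}{-62}}{4} = \frac{Q \left(- \frac{1}{62}\right)}{4} = \frac{\left(- \frac{1}{62}\right) Q}{4} = - \frac{Q}{248}$)
$\frac{n{\left(3,71 \right)}}{Z{\left(5 \right)}} + \frac{2818}{690} = \frac{\left(- \frac{1}{248}\right) 3}{20 + 5 \cdot 5} + \frac{2818}{690} = - \frac{3}{248 \left(20 + 25\right)} + 2818 \cdot \frac{1}{690} = - \frac{3}{248 \cdot 45} + \frac{1409}{345} = \left(- \frac{3}{248}\right) \frac{1}{45} + \frac{1409}{345} = - \frac{1}{3720} + \frac{1409}{345} = \frac{349409}{85560}$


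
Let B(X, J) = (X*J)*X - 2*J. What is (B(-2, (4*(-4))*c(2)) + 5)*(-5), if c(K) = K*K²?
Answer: 1255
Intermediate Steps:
c(K) = K³
B(X, J) = -2*J + J*X² (B(X, J) = (J*X)*X - 2*J = J*X² - 2*J = -2*J + J*X²)
(B(-2, (4*(-4))*c(2)) + 5)*(-5) = (((4*(-4))*2³)*(-2 + (-2)²) + 5)*(-5) = ((-16*8)*(-2 + 4) + 5)*(-5) = (-128*2 + 5)*(-5) = (-256 + 5)*(-5) = -251*(-5) = 1255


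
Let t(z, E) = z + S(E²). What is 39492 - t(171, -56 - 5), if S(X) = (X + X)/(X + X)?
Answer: 39320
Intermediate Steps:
S(X) = 1 (S(X) = (2*X)/((2*X)) = (2*X)*(1/(2*X)) = 1)
t(z, E) = 1 + z (t(z, E) = z + 1 = 1 + z)
39492 - t(171, -56 - 5) = 39492 - (1 + 171) = 39492 - 1*172 = 39492 - 172 = 39320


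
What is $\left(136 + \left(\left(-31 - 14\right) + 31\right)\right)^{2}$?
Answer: $14884$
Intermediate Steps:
$\left(136 + \left(\left(-31 - 14\right) + 31\right)\right)^{2} = \left(136 + \left(-45 + 31\right)\right)^{2} = \left(136 - 14\right)^{2} = 122^{2} = 14884$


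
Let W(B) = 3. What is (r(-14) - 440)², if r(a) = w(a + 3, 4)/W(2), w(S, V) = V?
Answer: 1731856/9 ≈ 1.9243e+5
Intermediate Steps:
r(a) = 4/3
(r(-14) - 440)² = (4/3 - 440)² = (-1316/3)² = 1731856/9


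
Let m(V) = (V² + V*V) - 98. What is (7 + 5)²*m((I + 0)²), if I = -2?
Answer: -9504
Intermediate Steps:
m(V) = -98 + 2*V² (m(V) = (V² + V²) - 98 = 2*V² - 98 = -98 + 2*V²)
(7 + 5)²*m((I + 0)²) = (7 + 5)²*(-98 + 2*((-2 + 0)²)²) = 12²*(-98 + 2*((-2)²)²) = 144*(-98 + 2*4²) = 144*(-98 + 2*16) = 144*(-98 + 32) = 144*(-66) = -9504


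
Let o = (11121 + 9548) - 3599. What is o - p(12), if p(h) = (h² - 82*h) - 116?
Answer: 18026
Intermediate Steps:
o = 17070 (o = 20669 - 3599 = 17070)
p(h) = -116 + h² - 82*h
o - p(12) = 17070 - (-116 + 12² - 82*12) = 17070 - (-116 + 144 - 984) = 17070 - 1*(-956) = 17070 + 956 = 18026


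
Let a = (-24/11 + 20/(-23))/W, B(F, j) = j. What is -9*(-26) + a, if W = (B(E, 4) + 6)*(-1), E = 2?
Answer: 296396/1265 ≈ 234.31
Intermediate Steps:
W = -10 (W = (4 + 6)*(-1) = 10*(-1) = -10)
a = 386/1265 (a = (-24/11 + 20/(-23))/(-10) = (-24*1/11 + 20*(-1/23))*(-1/10) = (-24/11 - 20/23)*(-1/10) = -772/253*(-1/10) = 386/1265 ≈ 0.30514)
-9*(-26) + a = -9*(-26) + 386/1265 = 234 + 386/1265 = 296396/1265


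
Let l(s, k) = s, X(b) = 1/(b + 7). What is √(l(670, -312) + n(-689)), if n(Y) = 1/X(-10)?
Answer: √667 ≈ 25.826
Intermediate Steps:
X(b) = 1/(7 + b)
n(Y) = -3 (n(Y) = 1/(1/(7 - 10)) = 1/(1/(-3)) = 1/(-⅓) = -3)
√(l(670, -312) + n(-689)) = √(670 - 3) = √667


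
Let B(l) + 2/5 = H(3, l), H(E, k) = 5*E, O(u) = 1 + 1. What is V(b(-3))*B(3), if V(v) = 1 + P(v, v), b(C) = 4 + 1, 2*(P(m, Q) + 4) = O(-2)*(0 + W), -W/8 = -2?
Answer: 949/5 ≈ 189.80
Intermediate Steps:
W = 16 (W = -8*(-2) = 16)
O(u) = 2
P(m, Q) = 12 (P(m, Q) = -4 + (2*(0 + 16))/2 = -4 + (2*16)/2 = -4 + (½)*32 = -4 + 16 = 12)
b(C) = 5
B(l) = 73/5 (B(l) = -⅖ + 5*3 = -⅖ + 15 = 73/5)
V(v) = 13 (V(v) = 1 + 12 = 13)
V(b(-3))*B(3) = 13*(73/5) = 949/5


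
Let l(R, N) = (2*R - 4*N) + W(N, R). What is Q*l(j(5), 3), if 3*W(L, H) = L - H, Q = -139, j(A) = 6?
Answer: 139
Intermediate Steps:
W(L, H) = -H/3 + L/3 (W(L, H) = (L - H)/3 = -H/3 + L/3)
l(R, N) = -11*N/3 + 5*R/3 (l(R, N) = (2*R - 4*N) + (-R/3 + N/3) = (-4*N + 2*R) + (-R/3 + N/3) = -11*N/3 + 5*R/3)
Q*l(j(5), 3) = -139*(-11/3*3 + (5/3)*6) = -139*(-11 + 10) = -139*(-1) = 139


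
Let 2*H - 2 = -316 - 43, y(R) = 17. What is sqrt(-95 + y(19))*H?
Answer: -357*I*sqrt(78)/2 ≈ -1576.5*I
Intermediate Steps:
H = -357/2 (H = 1 + (-316 - 43)/2 = 1 + (1/2)*(-359) = 1 - 359/2 = -357/2 ≈ -178.50)
sqrt(-95 + y(19))*H = sqrt(-95 + 17)*(-357/2) = sqrt(-78)*(-357/2) = (I*sqrt(78))*(-357/2) = -357*I*sqrt(78)/2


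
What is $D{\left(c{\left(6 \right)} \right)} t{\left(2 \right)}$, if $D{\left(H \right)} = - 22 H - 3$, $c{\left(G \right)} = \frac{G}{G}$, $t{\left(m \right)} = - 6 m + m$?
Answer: $250$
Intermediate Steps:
$t{\left(m \right)} = - 5 m$
$c{\left(G \right)} = 1$
$D{\left(H \right)} = -3 - 22 H$
$D{\left(c{\left(6 \right)} \right)} t{\left(2 \right)} = \left(-3 - 22\right) \left(\left(-5\right) 2\right) = \left(-3 - 22\right) \left(-10\right) = \left(-25\right) \left(-10\right) = 250$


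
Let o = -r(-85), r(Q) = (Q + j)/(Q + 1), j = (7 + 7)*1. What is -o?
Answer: 71/84 ≈ 0.84524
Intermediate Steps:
j = 14 (j = 14*1 = 14)
r(Q) = (14 + Q)/(1 + Q) (r(Q) = (Q + 14)/(Q + 1) = (14 + Q)/(1 + Q))
o = -71/84 (o = -(14 - 85)/(1 - 85) = -(-71)/(-84) = -(-1)*(-71)/84 = -1*71/84 = -71/84 ≈ -0.84524)
-o = -1*(-71/84) = 71/84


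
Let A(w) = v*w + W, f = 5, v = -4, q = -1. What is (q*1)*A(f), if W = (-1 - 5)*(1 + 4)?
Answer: 50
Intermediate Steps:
W = -30 (W = -6*5 = -30)
A(w) = -30 - 4*w (A(w) = -4*w - 30 = -30 - 4*w)
(q*1)*A(f) = (-1*1)*(-30 - 4*5) = -(-30 - 20) = -1*(-50) = 50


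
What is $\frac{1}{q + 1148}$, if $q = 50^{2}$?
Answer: $\frac{1}{3648} \approx 0.00027412$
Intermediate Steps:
$q = 2500$
$\frac{1}{q + 1148} = \frac{1}{2500 + 1148} = \frac{1}{3648}$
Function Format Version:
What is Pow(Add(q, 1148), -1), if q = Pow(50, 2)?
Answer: Rational(1, 3648) ≈ 0.00027412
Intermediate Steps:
q = 2500
Pow(Add(q, 1148), -1) = Pow(Add(2500, 1148), -1) = Pow(3648, -1) = Rational(1, 3648)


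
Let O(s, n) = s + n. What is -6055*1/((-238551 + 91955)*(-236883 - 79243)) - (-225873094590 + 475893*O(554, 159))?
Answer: 10451868593685330117521/46342807096 ≈ 2.2553e+11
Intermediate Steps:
O(s, n) = n + s
-6055*1/((-238551 + 91955)*(-236883 - 79243)) - (-225873094590 + 475893*O(554, 159)) = -6055*1/((-238551 + 91955)*(-236883 - 79243)) - 475893/(1/((159 + 554) - 474630)) = -6055/((-146596*(-316126))) - 475893/(1/(713 - 474630)) = -6055/46342807096 - 475893/(1/(-473917)) = -6055*1/46342807096 - 475893/(-1/473917) = -6055/46342807096 - 475893*(-473917) = -6055/46342807096 + 225533782881 = 10451868593685330117521/46342807096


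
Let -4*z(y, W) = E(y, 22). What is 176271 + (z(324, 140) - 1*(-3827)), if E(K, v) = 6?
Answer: 360193/2 ≈ 1.8010e+5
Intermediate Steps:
z(y, W) = -3/2 (z(y, W) = -¼*6 = -3/2)
176271 + (z(324, 140) - 1*(-3827)) = 176271 + (-3/2 - 1*(-3827)) = 176271 + (-3/2 + 3827) = 176271 + 7651/2 = 360193/2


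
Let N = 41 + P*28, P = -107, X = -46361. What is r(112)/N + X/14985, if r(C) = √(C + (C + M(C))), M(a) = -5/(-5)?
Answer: -247246/79785 ≈ -3.0989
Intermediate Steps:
M(a) = 1 (M(a) = -5*(-⅕) = 1)
N = -2955 (N = 41 - 107*28 = 41 - 2996 = -2955)
r(C) = √(1 + 2*C) (r(C) = √(C + (C + 1)) = √(C + (1 + C)) = √(1 + 2*C))
r(112)/N + X/14985 = √(1 + 2*112)/(-2955) - 46361/14985 = √(1 + 224)*(-1/2955) - 46361*1/14985 = √225*(-1/2955) - 1253/405 = 15*(-1/2955) - 1253/405 = -1/197 - 1253/405 = -247246/79785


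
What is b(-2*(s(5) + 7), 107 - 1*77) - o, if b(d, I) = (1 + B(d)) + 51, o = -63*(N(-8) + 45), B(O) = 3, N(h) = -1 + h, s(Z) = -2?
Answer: 2323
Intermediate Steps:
o = -2268 (o = -63*((-1 - 8) + 45) = -63*(-9 + 45) = -63*36 = -2268)
b(d, I) = 55 (b(d, I) = (1 + 3) + 51 = 4 + 51 = 55)
b(-2*(s(5) + 7), 107 - 1*77) - o = 55 - 1*(-2268) = 55 + 2268 = 2323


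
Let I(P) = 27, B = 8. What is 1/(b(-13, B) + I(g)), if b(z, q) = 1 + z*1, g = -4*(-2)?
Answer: 1/15 ≈ 0.066667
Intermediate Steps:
g = 8
b(z, q) = 1 + z
1/(b(-13, B) + I(g)) = 1/((1 - 13) + 27) = 1/(-12 + 27) = 1/15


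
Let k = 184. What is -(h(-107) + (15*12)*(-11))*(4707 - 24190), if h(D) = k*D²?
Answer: 41004623188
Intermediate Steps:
h(D) = 184*D²
-(h(-107) + (15*12)*(-11))*(4707 - 24190) = -(184*(-107)² + (15*12)*(-11))*(4707 - 24190) = -(184*11449 + 180*(-11))*(-19483) = -(2106616 - 1980)*(-19483) = -2104636*(-19483) = -1*(-41004623188) = 41004623188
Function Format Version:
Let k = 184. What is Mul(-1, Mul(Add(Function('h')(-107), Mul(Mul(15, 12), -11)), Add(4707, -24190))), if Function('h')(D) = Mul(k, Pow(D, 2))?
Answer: 41004623188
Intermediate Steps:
Function('h')(D) = Mul(184, Pow(D, 2))
Mul(-1, Mul(Add(Function('h')(-107), Mul(Mul(15, 12), -11)), Add(4707, -24190))) = Mul(-1, Mul(Add(Mul(184, Pow(-107, 2)), Mul(Mul(15, 12), -11)), Add(4707, -24190))) = Mul(-1, Mul(Add(Mul(184, 11449), Mul(180, -11)), -19483)) = Mul(-1, Mul(Add(2106616, -1980), -19483)) = Mul(-1, Mul(2104636, -19483)) = Mul(-1, -41004623188) = 41004623188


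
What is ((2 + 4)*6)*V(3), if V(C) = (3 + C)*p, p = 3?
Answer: 648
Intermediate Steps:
V(C) = 9 + 3*C (V(C) = (3 + C)*3 = 9 + 3*C)
((2 + 4)*6)*V(3) = ((2 + 4)*6)*(9 + 3*3) = (6*6)*(9 + 9) = 36*18 = 648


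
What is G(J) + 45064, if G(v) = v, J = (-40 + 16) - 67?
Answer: 44973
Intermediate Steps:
J = -91 (J = -24 - 67 = -91)
G(J) + 45064 = -91 + 45064 = 44973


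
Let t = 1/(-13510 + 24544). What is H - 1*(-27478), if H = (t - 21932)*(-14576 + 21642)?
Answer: -854826232045/5517 ≈ -1.5494e+8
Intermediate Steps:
t = 1/11034 ≈ 9.0629e-5
H = -854977828171/5517 (H = (1/11034 - 21932)*(-14576 + 21642) = -241997687/11034*7066 = -854977828171/5517 ≈ -1.5497e+8)
H - 1*(-27478) = -854977828171/5517 - 1*(-27478) = -854977828171/5517 + 27478 = -854826232045/5517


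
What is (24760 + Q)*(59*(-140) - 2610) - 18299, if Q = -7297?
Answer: -189841109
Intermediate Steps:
(24760 + Q)*(59*(-140) - 2610) - 18299 = (24760 - 7297)*(59*(-140) - 2610) - 18299 = 17463*(-8260 - 2610) - 18299 = 17463*(-10870) - 18299 = -189822810 - 18299 = -189841109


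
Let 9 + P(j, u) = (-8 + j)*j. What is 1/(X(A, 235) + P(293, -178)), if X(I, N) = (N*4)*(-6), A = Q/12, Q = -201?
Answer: 1/77856 ≈ 1.2844e-5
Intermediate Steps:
A = -67/4 (A = -201/12 = -201*1/12 = -67/4 ≈ -16.750)
X(I, N) = -24*N (X(I, N) = (4*N)*(-6) = -24*N)
P(j, u) = -9 + j*(-8 + j) (P(j, u) = -9 + (-8 + j)*j = -9 + j*(-8 + j))
1/(X(A, 235) + P(293, -178)) = 1/(-24*235 + (-9 + 293**2 - 8*293)) = 1/(-5640 + (-9 + 85849 - 2344)) = 1/(-5640 + 83496) = 1/77856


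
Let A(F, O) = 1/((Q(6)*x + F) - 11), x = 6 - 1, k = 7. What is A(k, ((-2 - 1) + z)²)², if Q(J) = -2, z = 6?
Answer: 1/196 ≈ 0.0051020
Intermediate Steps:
x = 5
A(F, O) = 1/(-21 + F) (A(F, O) = 1/((-2*5 + F) - 11) = 1/((-10 + F) - 11) = 1/(-21 + F))
A(k, ((-2 - 1) + z)²)² = (1/(-21 + 7))² = (1/(-14))² = (-1/14)² = 1/196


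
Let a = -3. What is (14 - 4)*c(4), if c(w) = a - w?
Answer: -70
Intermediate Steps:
c(w) = -3 - w
(14 - 4)*c(4) = (14 - 4)*(-3 - 1*4) = 10*(-3 - 4) = 10*(-7) = -70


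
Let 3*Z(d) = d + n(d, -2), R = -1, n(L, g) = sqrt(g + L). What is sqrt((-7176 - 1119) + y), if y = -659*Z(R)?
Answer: sqrt(-72678 - 1977*I*sqrt(3))/3 ≈ 2.1164 - 89.888*I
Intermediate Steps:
n(L, g) = sqrt(L + g)
Z(d) = d/3 + sqrt(-2 + d)/3 (Z(d) = (d + sqrt(d - 2))/3 = (d + sqrt(-2 + d))/3 = d/3 + sqrt(-2 + d)/3)
y = 659/3 - 659*I*sqrt(3)/3 (y = -659*((1/3)*(-1) + sqrt(-2 - 1)/3) = -659*(-1/3 + sqrt(-3)/3) = -659*(-1/3 + (I*sqrt(3))/3) = -659*(-1/3 + I*sqrt(3)/3) = 659/3 - 659*I*sqrt(3)/3 ≈ 219.67 - 380.47*I)
sqrt((-7176 - 1119) + y) = sqrt((-7176 - 1119) + (659/3 - 659*I*sqrt(3)/3)) = sqrt(-8295 + (659/3 - 659*I*sqrt(3)/3)) = sqrt(-24226/3 - 659*I*sqrt(3)/3)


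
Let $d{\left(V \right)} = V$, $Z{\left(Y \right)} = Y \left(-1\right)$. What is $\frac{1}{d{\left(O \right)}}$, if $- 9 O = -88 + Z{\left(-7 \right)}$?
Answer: $\frac{1}{9} \approx 0.11111$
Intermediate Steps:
$Z{\left(Y \right)} = - Y$
$O = 9$ ($O = - \frac{-88 - -7}{9} = - \frac{-88 + 7}{9} = \left(- \frac{1}{9}\right) \left(-81\right) = 9$)
$\frac{1}{d{\left(O \right)}} = \frac{1}{9}$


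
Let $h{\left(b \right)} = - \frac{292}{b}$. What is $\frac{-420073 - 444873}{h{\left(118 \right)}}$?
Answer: $\frac{25515907}{73} \approx 3.4953 \cdot 10^{5}$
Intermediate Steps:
$\frac{-420073 - 444873}{h{\left(118 \right)}} = \frac{-420073 - 444873}{\left(-292\right) \frac{1}{118}} = - \frac{864946}{- \frac{146}{59}} = \left(-864946\right) \left(- \frac{59}{146}\right) = \frac{25515907}{73}$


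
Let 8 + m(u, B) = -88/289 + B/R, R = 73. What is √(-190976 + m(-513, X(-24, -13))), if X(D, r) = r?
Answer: I*√294131572917/1241 ≈ 437.02*I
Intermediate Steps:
m(u, B) = -2400/289 + B/73 (m(u, B) = -8 + (-88/289 + B/73) = -2400/289 + B/73)
√(-190976 + m(-513, X(-24, -13))) = √(-190976 + (-2400/289 + (1/73)*(-13))) = √(-190976 + (-2400/289 - 13/73)) = √(-190976 - 178957/21097) = √(-4029199629/21097) = I*√294131572917/1241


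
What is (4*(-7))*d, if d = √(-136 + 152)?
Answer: -112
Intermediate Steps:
d = 4 (d = √16 = 4)
(4*(-7))*d = (4*(-7))*4 = -28*4 = -112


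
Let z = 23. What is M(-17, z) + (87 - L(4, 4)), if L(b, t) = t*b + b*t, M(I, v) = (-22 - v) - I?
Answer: 27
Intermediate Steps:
M(I, v) = -22 - I - v
L(b, t) = 2*b*t (L(b, t) = b*t + b*t = 2*b*t)
M(-17, z) + (87 - L(4, 4)) = (-22 - 1*(-17) - 1*23) + (87 - 2*4*4) = (-22 + 17 - 23) + (87 - 1*32) = -28 + (87 - 32) = -28 + 55 = 27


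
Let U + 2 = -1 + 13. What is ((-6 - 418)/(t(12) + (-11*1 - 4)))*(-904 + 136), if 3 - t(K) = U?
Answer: -162816/11 ≈ -14801.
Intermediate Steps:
U = 10 (U = -2 + (-1 + 13) = -2 + 12 = 10)
t(K) = -7 (t(K) = 3 - 1*10 = 3 - 10 = -7)
((-6 - 418)/(t(12) + (-11*1 - 4)))*(-904 + 136) = ((-6 - 418)/(-7 + (-11*1 - 4)))*(-904 + 136) = -424/(-7 + (-11 - 4))*(-768) = -424/(-7 - 15)*(-768) = -424/(-22)*(-768) = -424*(-1/22)*(-768) = (212/11)*(-768) = -162816/11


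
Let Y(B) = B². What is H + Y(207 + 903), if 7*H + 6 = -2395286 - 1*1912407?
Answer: 4317001/7 ≈ 6.1671e+5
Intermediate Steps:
H = -4307699/7 (H = -6/7 + (-2395286 - 1*1912407)/7 = -6/7 + (-2395286 - 1912407)/7 = -6/7 + (⅐)*(-4307693) = -6/7 - 4307693/7 = -4307699/7 ≈ -6.1539e+5)
H + Y(207 + 903) = -4307699/7 + (207 + 903)² = -4307699/7 + 1110² = -4307699/7 + 1232100 = 4317001/7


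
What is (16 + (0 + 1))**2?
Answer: 289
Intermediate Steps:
(16 + (0 + 1))**2 = (16 + 1)**2 = 17**2 = 289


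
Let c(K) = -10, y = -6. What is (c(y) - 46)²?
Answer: 3136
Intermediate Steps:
(c(y) - 46)² = (-10 - 46)² = (-56)² = 3136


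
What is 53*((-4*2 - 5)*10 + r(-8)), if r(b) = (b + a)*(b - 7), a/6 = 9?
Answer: -43460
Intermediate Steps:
a = 54 (a = 6*9 = 54)
r(b) = (-7 + b)*(54 + b) (r(b) = (b + 54)*(b - 7) = (54 + b)*(-7 + b) = (-7 + b)*(54 + b))
53*((-4*2 - 5)*10 + r(-8)) = 53*((-4*2 - 5)*10 + (-378 + (-8)² + 47*(-8))) = 53*((-8 - 5)*10 + (-378 + 64 - 376)) = 53*(-13*10 - 690) = 53*(-130 - 690) = 53*(-820) = -43460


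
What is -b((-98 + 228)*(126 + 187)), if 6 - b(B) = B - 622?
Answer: 40062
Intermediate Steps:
b(B) = 628 - B (b(B) = 6 - (B - 622) = 6 - (-622 + B) = 6 + (622 - B) = 628 - B)
-b((-98 + 228)*(126 + 187)) = -(628 - (-98 + 228)*(126 + 187)) = -(628 - 130*313) = -(628 - 1*40690) = -(628 - 40690) = -1*(-40062) = 40062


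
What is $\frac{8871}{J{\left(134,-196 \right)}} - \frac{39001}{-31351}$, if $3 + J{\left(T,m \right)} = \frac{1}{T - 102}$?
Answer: $- \frac{8895965977}{2978345} \approx -2986.9$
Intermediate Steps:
$J{\left(T,m \right)} = -3 + \frac{1}{-102 + T}$ ($J{\left(T,m \right)} = -3 + \frac{1}{T - 102} = -3 + \frac{1}{-102 + T}$)
$\frac{8871}{J{\left(134,-196 \right)}} - \frac{39001}{-31351} = \frac{8871}{\frac{1}{-102 + 134} \left(307 - 402\right)} - \frac{39001}{-31351} = \frac{8871}{\frac{1}{32} \left(307 - 402\right)} - - \frac{39001}{31351} = \frac{8871}{\frac{1}{32} \left(-95\right)} + \frac{39001}{31351} = \frac{8871}{- \frac{95}{32}} + \frac{39001}{31351} = 8871 \left(- \frac{32}{95}\right) + \frac{39001}{31351} = - \frac{283872}{95} + \frac{39001}{31351} = - \frac{8895965977}{2978345}$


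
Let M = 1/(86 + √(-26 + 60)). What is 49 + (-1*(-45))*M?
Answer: 20256/409 - 5*√34/818 ≈ 49.490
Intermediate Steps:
M = 1/(86 + √34) ≈ 0.010890
49 + (-1*(-45))*M = 49 + (-1*(-45))*(43/3681 - √34/7362) = 49 + 45*(43/3681 - √34/7362) = 49 + (215/409 - 5*√34/818) = 20256/409 - 5*√34/818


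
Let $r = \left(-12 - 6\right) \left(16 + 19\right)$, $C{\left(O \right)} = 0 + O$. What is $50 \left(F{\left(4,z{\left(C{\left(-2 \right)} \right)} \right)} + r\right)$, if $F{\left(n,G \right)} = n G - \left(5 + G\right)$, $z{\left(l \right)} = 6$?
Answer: $-30850$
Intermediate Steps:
$C{\left(O \right)} = O$
$r = -630$ ($r = \left(-18\right) 35 = -630$)
$F{\left(n,G \right)} = -5 - G + G n$ ($F{\left(n,G \right)} = G n - \left(5 + G\right) = -5 - G + G n$)
$50 \left(F{\left(4,z{\left(C{\left(-2 \right)} \right)} \right)} + r\right) = 50 \left(\left(-5 - 6 + 6 \cdot 4\right) - 630\right) = 50 \left(\left(-5 - 6 + 24\right) - 630\right) = 50 \left(13 - 630\right) = 50 \left(-617\right) = -30850$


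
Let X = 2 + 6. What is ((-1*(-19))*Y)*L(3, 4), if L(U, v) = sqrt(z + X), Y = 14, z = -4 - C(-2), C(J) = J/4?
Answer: 399*sqrt(2) ≈ 564.27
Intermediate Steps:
C(J) = J/4 (C(J) = J*(1/4) = J/4)
z = -7/2 (z = -4 - (-2)/4 = -4 - 1*(-1/2) = -4 + 1/2 = -7/2 ≈ -3.5000)
X = 8
L(U, v) = 3*sqrt(2)/2 (L(U, v) = sqrt(-7/2 + 8) = sqrt(9/2) = 3*sqrt(2)/2)
((-1*(-19))*Y)*L(3, 4) = (-1*(-19)*14)*(3*sqrt(2)/2) = (19*14)*(3*sqrt(2)/2) = 266*(3*sqrt(2)/2) = 399*sqrt(2)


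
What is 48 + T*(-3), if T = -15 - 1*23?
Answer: 162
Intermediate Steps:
T = -38 (T = -15 - 23 = -38)
48 + T*(-3) = 48 - 38*(-3) = 48 + 114 = 162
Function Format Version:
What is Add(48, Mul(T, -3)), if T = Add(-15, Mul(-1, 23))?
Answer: 162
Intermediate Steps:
T = -38 (T = Add(-15, -23) = -38)
Add(48, Mul(T, -3)) = Add(48, Mul(-38, -3)) = Add(48, 114) = 162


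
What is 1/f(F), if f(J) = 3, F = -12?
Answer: 1/3 ≈ 0.33333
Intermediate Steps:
1/f(F) = 1/3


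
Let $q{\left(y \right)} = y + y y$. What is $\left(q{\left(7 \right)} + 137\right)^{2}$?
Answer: $37249$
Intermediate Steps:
$q{\left(y \right)} = y + y^{2}$
$\left(q{\left(7 \right)} + 137\right)^{2} = \left(7 \left(1 + 7\right) + 137\right)^{2} = \left(7 \cdot 8 + 137\right)^{2} = \left(56 + 137\right)^{2} = 193^{2} = 37249$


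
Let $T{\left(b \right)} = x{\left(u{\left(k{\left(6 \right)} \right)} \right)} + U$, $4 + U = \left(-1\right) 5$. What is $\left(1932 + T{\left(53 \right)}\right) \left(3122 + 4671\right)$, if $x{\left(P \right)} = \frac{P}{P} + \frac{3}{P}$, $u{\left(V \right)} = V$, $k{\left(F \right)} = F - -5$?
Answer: $\frac{164954431}{11} \approx 1.4996 \cdot 10^{7}$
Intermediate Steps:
$k{\left(F \right)} = 5 + F$ ($k{\left(F \right)} = F + 5 = 5 + F$)
$U = -9$ ($U = -4 - 5 = -9$)
$x{\left(P \right)} = 1 + \frac{3}{P}$
$T{\left(b \right)} = - \frac{85}{11}$ ($T{\left(b \right)} = \frac{3 + \left(5 + 6\right)}{5 + 6} - 9 = \frac{3 + 11}{11} - 9 = \frac{1}{11} \cdot 14 - 9 = \frac{14}{11} - 9 = - \frac{85}{11}$)
$\left(1932 + T{\left(53 \right)}\right) \left(3122 + 4671\right) = \left(1932 - \frac{85}{11}\right) \left(3122 + 4671\right) = \frac{21167}{11} \cdot 7793 = \frac{164954431}{11}$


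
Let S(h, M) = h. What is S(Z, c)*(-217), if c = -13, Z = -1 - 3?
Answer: 868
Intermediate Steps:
Z = -4
S(Z, c)*(-217) = -4*(-217) = 868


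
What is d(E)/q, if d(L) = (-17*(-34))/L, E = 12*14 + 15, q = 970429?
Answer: 578/177588507 ≈ 3.2547e-6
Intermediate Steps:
E = 183 (E = 168 + 15 = 183)
d(L) = 578/L
d(E)/q = (578/183)/970429 = (578*(1/183))*(1/970429) = (578/183)*(1/970429) = 578/177588507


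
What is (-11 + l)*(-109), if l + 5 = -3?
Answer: 2071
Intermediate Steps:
l = -8 (l = -5 - 3 = -8)
(-11 + l)*(-109) = (-11 - 8)*(-109) = -19*(-109) = 2071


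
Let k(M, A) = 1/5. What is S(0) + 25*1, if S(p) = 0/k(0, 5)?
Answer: 25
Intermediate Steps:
k(M, A) = 1/5 (k(M, A) = 1*(1/5) = 1/5)
S(p) = 0 (S(p) = 0/(1/5) = 0*5 = 0)
S(0) + 25*1 = 0 + 25*1 = 0 + 25 = 25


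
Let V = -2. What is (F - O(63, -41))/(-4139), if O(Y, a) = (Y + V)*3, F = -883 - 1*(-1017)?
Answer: 49/4139 ≈ 0.011839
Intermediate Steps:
F = 134 (F = -883 + 1017 = 134)
O(Y, a) = -6 + 3*Y (O(Y, a) = (Y - 2)*3 = (-2 + Y)*3 = -6 + 3*Y)
(F - O(63, -41))/(-4139) = (134 - (-6 + 3*63))/(-4139) = (134 - (-6 + 189))*(-1/4139) = (134 - 1*183)*(-1/4139) = (134 - 183)*(-1/4139) = -49*(-1/4139) = 49/4139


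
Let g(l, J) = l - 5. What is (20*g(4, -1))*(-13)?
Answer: 260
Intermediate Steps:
g(l, J) = -5 + l
(20*g(4, -1))*(-13) = (20*(-5 + 4))*(-13) = (20*(-1))*(-13) = -20*(-13) = 260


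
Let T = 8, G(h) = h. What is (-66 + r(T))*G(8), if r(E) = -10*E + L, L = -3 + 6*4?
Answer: -1000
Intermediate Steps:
L = 21 (L = -3 + 24 = 21)
r(E) = 21 - 10*E (r(E) = -10*E + 21 = 21 - 10*E)
(-66 + r(T))*G(8) = (-66 + (21 - 10*8))*8 = (-66 + (21 - 80))*8 = (-66 - 59)*8 = -125*8 = -1000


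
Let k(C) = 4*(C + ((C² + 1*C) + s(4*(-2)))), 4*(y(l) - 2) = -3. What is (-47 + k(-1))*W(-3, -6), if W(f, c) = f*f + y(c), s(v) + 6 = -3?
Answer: -3567/4 ≈ -891.75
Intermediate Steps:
y(l) = 5/4 (y(l) = 2 + (¼)*(-3) = 2 - ¾ = 5/4)
s(v) = -9 (s(v) = -6 - 3 = -9)
k(C) = -36 + 4*C² + 8*C (k(C) = 4*(C + ((C² + 1*C) - 9)) = 4*(C + ((C² + C) - 9)) = 4*(C + ((C + C²) - 9)) = 4*(C + (-9 + C + C²)) = 4*(-9 + C² + 2*C) = -36 + 4*C² + 8*C)
W(f, c) = 5/4 + f² (W(f, c) = f*f + 5/4 = f² + 5/4 = 5/4 + f²)
(-47 + k(-1))*W(-3, -6) = (-47 + (-36 + 4*(-1)² + 8*(-1)))*(5/4 + (-3)²) = (-47 + (-36 + 4*1 - 8))*(5/4 + 9) = (-47 + (-36 + 4 - 8))*(41/4) = (-47 - 40)*(41/4) = -87*41/4 = -3567/4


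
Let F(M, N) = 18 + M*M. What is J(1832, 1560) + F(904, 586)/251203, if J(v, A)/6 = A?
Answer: 2352077314/251203 ≈ 9363.3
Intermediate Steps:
F(M, N) = 18 + M²
J(v, A) = 6*A
J(1832, 1560) + F(904, 586)/251203 = 6*1560 + (18 + 904²)/251203 = 9360 + (18 + 817216)*(1/251203) = 9360 + 817234*(1/251203) = 9360 + 817234/251203 = 2352077314/251203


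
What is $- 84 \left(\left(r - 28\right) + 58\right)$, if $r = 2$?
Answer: $-2688$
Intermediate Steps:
$- 84 \left(\left(r - 28\right) + 58\right) = - 84 \left(\left(2 - 28\right) + 58\right) = - 84 \left(-26 + 58\right) = \left(-84\right) 32 = -2688$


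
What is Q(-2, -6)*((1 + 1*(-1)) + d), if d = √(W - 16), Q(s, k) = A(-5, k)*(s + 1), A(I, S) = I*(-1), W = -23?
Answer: -5*I*√39 ≈ -31.225*I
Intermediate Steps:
A(I, S) = -I
Q(s, k) = 5 + 5*s (Q(s, k) = (-1*(-5))*(s + 1) = 5*(1 + s) = 5 + 5*s)
d = I*√39 (d = √(-23 - 16) = √(-39) = I*√39 ≈ 6.245*I)
Q(-2, -6)*((1 + 1*(-1)) + d) = (5 + 5*(-2))*((1 + 1*(-1)) + I*√39) = (5 - 10)*((1 - 1) + I*√39) = -5*(0 + I*√39) = -5*I*√39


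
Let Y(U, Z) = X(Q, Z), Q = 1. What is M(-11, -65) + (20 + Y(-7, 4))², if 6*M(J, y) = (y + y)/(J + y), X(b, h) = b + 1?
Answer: 110417/228 ≈ 484.29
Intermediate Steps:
X(b, h) = 1 + b
Y(U, Z) = 2 (Y(U, Z) = 1 + 1 = 2)
M(J, y) = y/(3*(J + y)) (M(J, y) = ((y + y)/(J + y))/6 = ((2*y)/(J + y))/6 = (2*y/(J + y))/6 = y/(3*(J + y)))
M(-11, -65) + (20 + Y(-7, 4))² = (⅓)*(-65)/(-11 - 65) + (20 + 2)² = (⅓)*(-65)/(-76) + 22² = (⅓)*(-65)*(-1/76) + 484 = 65/228 + 484 = 110417/228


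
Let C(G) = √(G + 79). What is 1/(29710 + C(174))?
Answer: 29710/882683847 - √253/882683847 ≈ 3.3641e-5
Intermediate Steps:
C(G) = √(79 + G)
1/(29710 + C(174)) = 1/(29710 + √(79 + 174)) = 1/(29710 + √253)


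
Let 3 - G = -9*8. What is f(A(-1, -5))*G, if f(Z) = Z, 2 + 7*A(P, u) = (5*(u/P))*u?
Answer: -9525/7 ≈ -1360.7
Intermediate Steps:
A(P, u) = -2/7 + 5*u**2/(7*P) (A(P, u) = -2/7 + ((5*(u/P))*u)/7 = -2/7 + ((5*u/P)*u)/7 = -2/7 + (5*u**2/P)/7 = -2/7 + 5*u**2/(7*P))
G = 75 (G = 3 - (-9)*8 = 3 - 1*(-72) = 3 + 72 = 75)
f(A(-1, -5))*G = ((1/7)*(-2*(-1) + 5*(-5)**2)/(-1))*75 = ((1/7)*(-1)*(2 + 5*25))*75 = ((1/7)*(-1)*(2 + 125))*75 = ((1/7)*(-1)*127)*75 = -127/7*75 = -9525/7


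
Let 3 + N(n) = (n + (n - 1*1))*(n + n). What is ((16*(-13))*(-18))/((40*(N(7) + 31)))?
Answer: 78/175 ≈ 0.44571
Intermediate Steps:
N(n) = -3 + 2*n*(-1 + 2*n) (N(n) = -3 + (n + (n - 1*1))*(n + n) = -3 + (n + (n - 1))*(2*n) = -3 + (n + (-1 + n))*(2*n) = -3 + (-1 + 2*n)*(2*n) = -3 + 2*n*(-1 + 2*n))
((16*(-13))*(-18))/((40*(N(7) + 31))) = ((16*(-13))*(-18))/((40*((-3 - 2*7 + 4*7**2) + 31))) = (-208*(-18))/((40*((-3 - 14 + 4*49) + 31))) = 3744/((40*((-3 - 14 + 196) + 31))) = 3744/((40*(179 + 31))) = 3744/((40*210)) = 3744/8400 = 3744*(1/8400) = 78/175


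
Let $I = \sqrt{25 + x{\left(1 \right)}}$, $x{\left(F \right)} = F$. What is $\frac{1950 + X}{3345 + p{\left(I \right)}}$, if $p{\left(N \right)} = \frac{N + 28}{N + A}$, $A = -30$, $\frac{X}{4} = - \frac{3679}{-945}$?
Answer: $\frac{1357187252356}{2308969309815} + \frac{26933257 \sqrt{26}}{2308969309815} \approx 0.58785$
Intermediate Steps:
$X = \frac{14716}{945}$ ($X = 4 \left(- \frac{3679}{-945}\right) = 4 \left(\left(-3679\right) \left(- \frac{1}{945}\right)\right) = 4 \cdot \frac{3679}{945} = \frac{14716}{945} \approx 15.572$)
$I = \sqrt{26}$ ($I = \sqrt{25 + 1} = \sqrt{26} \approx 5.099$)
$p{\left(N \right)} = \frac{28 + N}{-30 + N}$ ($p{\left(N \right)} = \frac{N + 28}{N - 30} = \frac{28 + N}{-30 + N}$)
$\frac{1950 + X}{3345 + p{\left(I \right)}} = \frac{1950 + \frac{14716}{945}}{3345 + \frac{28 + \sqrt{26}}{-30 + \sqrt{26}}} = \frac{1857466}{945 \left(3345 + \frac{28 + \sqrt{26}}{-30 + \sqrt{26}}\right)}$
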